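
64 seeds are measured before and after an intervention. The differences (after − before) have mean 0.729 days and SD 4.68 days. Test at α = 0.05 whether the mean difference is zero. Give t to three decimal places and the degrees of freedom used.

t = 1.246, df = 63

H0: μ_d = 0; H1: μ_d ≠ 0 (paired t-test on the differences, two-sided).
t = d̄/(s_d/√n) = 0.729/(4.68/√64) = 1.246
df = n − 1 = 63
Two-sided p-value ≈ 0.2173
Since p ≈ 0.2173 > α = 0.05, fail to reject H0; the evidence is not statistically significant.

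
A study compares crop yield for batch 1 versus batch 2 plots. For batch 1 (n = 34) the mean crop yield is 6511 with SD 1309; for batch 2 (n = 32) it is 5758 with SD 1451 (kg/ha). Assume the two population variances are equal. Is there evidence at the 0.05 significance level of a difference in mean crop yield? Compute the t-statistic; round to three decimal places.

2.216

Let group 1 = batch 1, group 2 = batch 2. H0: μ_1 = μ_2; H1: μ_1 ≠ μ_2 (two-sample pooled-variance t-test, two-sided).
s_p² = [(34−1)·1309² + (32−1)·1451²]/(34+32−2) = 1903320
t = (6511 − 5758)/√[1903320·(1/34 + 1/32)] = 2.216
df = n₁ + n₂ − 2 = 64
Two-sided p-value ≈ 0.0302
Since p ≈ 0.0302 < α = 0.05, reject H0; the data support H1.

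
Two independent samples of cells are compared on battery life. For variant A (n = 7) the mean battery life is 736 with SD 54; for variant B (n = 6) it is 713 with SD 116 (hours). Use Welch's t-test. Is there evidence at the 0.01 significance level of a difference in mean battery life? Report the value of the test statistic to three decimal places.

Let group 1 = variant A, group 2 = variant B. H0: μ_1 = μ_2; H1: μ_1 ≠ μ_2 (Welch's two-sample t-test, two-sided).
t = (x̄_1 − x̄_2)/√(s_1²/n_1 + s_2²/n_2) = (736 − 713)/√(54²/7 + 116²/6) = 0.446
Welch–Satterthwaite df ≈ 6.83
Two-sided p-value ≈ 0.669
Since p ≈ 0.669 > α = 0.01, fail to reject H0; the data do not provide sufficient evidence against H0.

0.446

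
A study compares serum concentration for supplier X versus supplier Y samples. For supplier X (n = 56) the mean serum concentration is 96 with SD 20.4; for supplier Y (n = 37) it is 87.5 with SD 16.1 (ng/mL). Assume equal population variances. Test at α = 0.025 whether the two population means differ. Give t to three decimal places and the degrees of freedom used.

Let group 1 = supplier X, group 2 = supplier Y. H0: μ_1 = μ_2; H1: μ_1 ≠ μ_2 (two-sample pooled-variance t-test, two-sided).
s_p² = [(56−1)·20.4² + (37−1)·16.1²]/(56+37−2) = 354.07
t = (96 − 87.5)/√[354.07·(1/56 + 1/37)] = 2.132
df = n₁ + n₂ − 2 = 91
Two-sided p-value ≈ 0.0357
Since p ≈ 0.0357 > α = 0.025, fail to reject H0; the evidence is not statistically significant.

t = 2.132, df = 91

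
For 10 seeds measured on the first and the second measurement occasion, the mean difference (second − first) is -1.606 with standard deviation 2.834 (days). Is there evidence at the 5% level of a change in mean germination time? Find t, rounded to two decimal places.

-1.79

H0: μ_d = 0; H1: μ_d ≠ 0 (paired t-test on the differences, two-sided).
t = d̄/(s_d/√n) = -1.606/(2.834/√10) = -1.79
df = n − 1 = 9
Two-sided p-value ≈ 0.107
Since p ≈ 0.107 > α = 0.05, fail to reject H0; the evidence is not statistically significant.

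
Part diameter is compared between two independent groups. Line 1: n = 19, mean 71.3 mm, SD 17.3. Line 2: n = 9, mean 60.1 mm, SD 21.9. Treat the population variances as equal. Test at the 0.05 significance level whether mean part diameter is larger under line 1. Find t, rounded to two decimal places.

Let group 1 = line 1, group 2 = line 2. H0: μ_1 = μ_2; H1: μ_1 > μ_2 (two-sample pooled-variance t-test, right-tailed).
s_p² = [(19−1)·17.3² + (9−1)·21.9²]/(19+9−2) = 354.773
t = (71.3 − 60.1)/√[354.773·(1/19 + 1/9)] = 1.47
df = n₁ + n₂ − 2 = 26
p-value = P(T ≥ 1.47) ≈ 0.0769
Since p ≈ 0.0769 > α = 0.05, fail to reject H0; the evidence is not statistically significant.

1.47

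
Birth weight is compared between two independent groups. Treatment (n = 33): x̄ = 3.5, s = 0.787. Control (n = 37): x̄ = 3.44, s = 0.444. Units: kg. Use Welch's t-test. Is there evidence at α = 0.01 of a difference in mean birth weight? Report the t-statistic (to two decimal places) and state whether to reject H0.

t = 0.39; fail to reject H0

Let group 1 = treatment, group 2 = control. H0: μ_1 = μ_2; H1: μ_1 ≠ μ_2 (Welch's two-sample t-test, two-sided).
t = (x̄_1 − x̄_2)/√(s_1²/n_1 + s_2²/n_2) = (3.5 − 3.44)/√(0.787²/33 + 0.444²/37) = 0.39
Welch–Satterthwaite df ≈ 49.22
Two-sided p-value ≈ 0.701
Since p ≈ 0.701 > α = 0.01, fail to reject H0; the data do not provide sufficient evidence against H0.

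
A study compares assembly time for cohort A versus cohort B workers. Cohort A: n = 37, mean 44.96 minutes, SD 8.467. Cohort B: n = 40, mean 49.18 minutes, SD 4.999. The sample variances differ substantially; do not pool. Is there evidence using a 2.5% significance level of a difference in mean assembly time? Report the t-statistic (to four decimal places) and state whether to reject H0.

Let group 1 = cohort A, group 2 = cohort B. H0: μ_1 = μ_2; H1: μ_1 ≠ μ_2 (Welch's two-sample t-test, two-sided).
t = (x̄_1 − x̄_2)/√(s_1²/n_1 + s_2²/n_2) = (44.96 − 49.18)/√(8.467²/37 + 4.999²/40) = -2.6363
Welch–Satterthwaite df ≈ 57.45
Two-sided p-value ≈ 0.0108
Since p ≈ 0.0108 < α = 0.025, reject H0; the evidence is statistically significant.

t = -2.6363; reject H0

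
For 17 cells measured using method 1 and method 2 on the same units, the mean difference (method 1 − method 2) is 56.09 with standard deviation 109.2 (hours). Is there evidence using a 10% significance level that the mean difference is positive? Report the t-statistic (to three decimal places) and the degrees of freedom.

H0: μ_d = 0; H1: μ_d > 0 (paired t-test on the differences, right-tailed).
t = d̄/(s_d/√n) = 56.09/(109.2/√17) = 2.118
df = n − 1 = 16
p-value = P(T ≥ 2.118) ≈ 0.0251
Since p ≈ 0.0251 < α = 0.1, reject H0; the data support H1.

t = 2.118, df = 16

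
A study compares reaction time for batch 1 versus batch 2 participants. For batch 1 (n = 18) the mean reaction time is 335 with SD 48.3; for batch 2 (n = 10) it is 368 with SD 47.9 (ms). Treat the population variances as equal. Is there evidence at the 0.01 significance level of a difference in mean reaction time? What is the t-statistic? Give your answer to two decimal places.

-1.74

Let group 1 = batch 1, group 2 = batch 2. H0: μ_1 = μ_2; H1: μ_1 ≠ μ_2 (two-sample pooled-variance t-test, two-sided).
s_p² = [(18−1)·48.3² + (10−1)·47.9²]/(18+10−2) = 2319.57
t = (335 − 368)/√[2319.57·(1/18 + 1/10)] = -1.74
df = n₁ + n₂ − 2 = 26
Two-sided p-value ≈ 0.094
Since p ≈ 0.094 > α = 0.01, fail to reject H0; the evidence is not statistically significant.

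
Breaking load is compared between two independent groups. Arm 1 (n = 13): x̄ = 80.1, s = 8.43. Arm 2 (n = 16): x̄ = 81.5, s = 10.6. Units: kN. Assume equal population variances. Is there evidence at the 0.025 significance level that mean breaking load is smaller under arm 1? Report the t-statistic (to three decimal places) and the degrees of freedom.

t = -0.387, df = 27

Let group 1 = arm 1, group 2 = arm 2. H0: μ_1 = μ_2; H1: μ_1 < μ_2 (two-sample pooled-variance t-test, left-tailed).
s_p² = [(13−1)·8.43² + (16−1)·10.6²]/(13+16−2) = 94.0066
t = (80.1 − 81.5)/√[94.0066·(1/13 + 1/16)] = -0.387
df = n₁ + n₂ − 2 = 27
p-value = P(T ≤ -0.387) ≈ 0.3510
Since p ≈ 0.3510 > α = 0.025, fail to reject H0; the data do not provide sufficient evidence against H0.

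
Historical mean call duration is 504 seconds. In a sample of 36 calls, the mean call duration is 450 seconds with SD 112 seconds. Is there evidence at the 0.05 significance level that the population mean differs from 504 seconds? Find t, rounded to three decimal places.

-2.893

H0: μ = 504; H1: μ ≠ 504 (one-sample t-test, two-sided).
t = (x̄ − μ₀)/(s/√n) = (450 − 504)/(112/√36) = -2.893
df = n − 1 = 35
Two-sided p-value ≈ 0.0065
Since p ≈ 0.0065 < α = 0.05, reject H0; the evidence is statistically significant.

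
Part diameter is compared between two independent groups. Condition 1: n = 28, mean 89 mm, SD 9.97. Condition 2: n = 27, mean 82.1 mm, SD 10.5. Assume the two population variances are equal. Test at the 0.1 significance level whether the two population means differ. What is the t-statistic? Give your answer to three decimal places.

2.500

Let group 1 = condition 1, group 2 = condition 2. H0: μ_1 = μ_2; H1: μ_1 ≠ μ_2 (two-sample pooled-variance t-test, two-sided).
s_p² = [(28−1)·9.97² + (27−1)·10.5²]/(28+27−2) = 104.723
t = (89 − 82.1)/√[104.723·(1/28 + 1/27)] = 2.500
df = n₁ + n₂ − 2 = 53
Two-sided p-value ≈ 0.016
Since p ≈ 0.016 < α = 0.1, reject H0; the evidence is statistically significant.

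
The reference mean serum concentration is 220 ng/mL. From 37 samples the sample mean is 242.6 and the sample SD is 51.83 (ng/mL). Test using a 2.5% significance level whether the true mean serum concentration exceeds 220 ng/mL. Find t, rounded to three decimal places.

H0: μ = 220; H1: μ > 220 (one-sample t-test, right-tailed).
t = (x̄ − μ₀)/(s/√n) = (242.6 − 220)/(51.83/√37) = 2.652
df = n − 1 = 36
p-value = P(T ≥ 2.652) ≈ 0.006
Since p ≈ 0.006 < α = 0.025, reject H0; the evidence is statistically significant.

2.652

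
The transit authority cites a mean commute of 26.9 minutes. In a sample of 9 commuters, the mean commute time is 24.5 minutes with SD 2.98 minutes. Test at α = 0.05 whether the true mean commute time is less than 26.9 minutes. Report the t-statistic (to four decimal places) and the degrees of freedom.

t = -2.4161, df = 8

H0: μ = 26.9; H1: μ < 26.9 (one-sample t-test, left-tailed).
t = (x̄ − μ₀)/(s/√n) = (24.5 − 26.9)/(2.98/√9) = -2.4161
df = n − 1 = 8
p-value = P(T ≤ -2.4161) ≈ 0.021
Since p ≈ 0.021 < α = 0.05, reject H0; the evidence is statistically significant.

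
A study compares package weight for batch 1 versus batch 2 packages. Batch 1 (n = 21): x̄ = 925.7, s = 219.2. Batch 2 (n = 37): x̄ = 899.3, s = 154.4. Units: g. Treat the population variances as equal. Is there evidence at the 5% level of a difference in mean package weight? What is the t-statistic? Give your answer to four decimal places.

0.5361

Let group 1 = batch 1, group 2 = batch 2. H0: μ_1 = μ_2; H1: μ_1 ≠ μ_2 (two-sample pooled-variance t-test, two-sided).
s_p² = [(21−1)·219.2² + (37−1)·154.4²]/(21+37−2) = 32485.5
t = (925.7 − 899.3)/√[32485.5·(1/21 + 1/37)] = 0.5361
df = n₁ + n₂ − 2 = 56
Two-sided p-value ≈ 0.5940
Since p ≈ 0.5940 > α = 0.05, fail to reject H0; the data do not provide sufficient evidence against H0.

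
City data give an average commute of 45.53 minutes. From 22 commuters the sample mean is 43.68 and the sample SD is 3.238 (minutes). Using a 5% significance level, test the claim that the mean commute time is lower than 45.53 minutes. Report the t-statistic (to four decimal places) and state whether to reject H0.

t = -2.6798; reject H0

H0: μ = 45.53; H1: μ < 45.53 (one-sample t-test, left-tailed).
t = (x̄ − μ₀)/(s/√n) = (43.68 − 45.53)/(3.238/√22) = -2.6798
df = n − 1 = 21
p-value = P(T ≤ -2.6798) ≈ 0.007
Since p ≈ 0.007 < α = 0.05, reject H0; the evidence is statistically significant.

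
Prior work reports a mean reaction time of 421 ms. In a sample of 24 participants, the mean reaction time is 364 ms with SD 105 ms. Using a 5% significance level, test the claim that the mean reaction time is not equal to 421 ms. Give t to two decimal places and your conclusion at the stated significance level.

H0: μ = 421; H1: μ ≠ 421 (one-sample t-test, two-sided).
t = (x̄ − μ₀)/(s/√n) = (364 − 421)/(105/√24) = -2.66
df = n − 1 = 23
Two-sided p-value ≈ 0.014
Since p ≈ 0.014 < α = 0.05, reject H0; the evidence is statistically significant.

t = -2.66; reject H0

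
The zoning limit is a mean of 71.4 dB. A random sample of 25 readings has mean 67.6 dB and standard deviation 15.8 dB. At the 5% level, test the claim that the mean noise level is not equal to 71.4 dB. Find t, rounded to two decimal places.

-1.20

H0: μ = 71.4; H1: μ ≠ 71.4 (one-sample t-test, two-sided).
t = (x̄ − μ₀)/(s/√n) = (67.6 − 71.4)/(15.8/√25) = -1.20
df = n − 1 = 24
Two-sided p-value ≈ 0.2409
Since p ≈ 0.2409 > α = 0.05, fail to reject H0; the evidence is not statistically significant.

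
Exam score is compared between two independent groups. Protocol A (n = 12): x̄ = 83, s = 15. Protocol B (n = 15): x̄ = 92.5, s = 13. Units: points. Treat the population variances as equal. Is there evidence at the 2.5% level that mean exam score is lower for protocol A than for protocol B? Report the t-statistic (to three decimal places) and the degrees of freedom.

t = -1.763, df = 25

Let group 1 = protocol A, group 2 = protocol B. H0: μ_1 = μ_2; H1: μ_1 < μ_2 (two-sample pooled-variance t-test, left-tailed).
s_p² = [(12−1)·15² + (15−1)·13²]/(12+15−2) = 193.64
t = (83 − 92.5)/√[193.64·(1/12 + 1/15)] = -1.763
df = n₁ + n₂ − 2 = 25
p-value = P(T ≤ -1.763) ≈ 0.045
Since p ≈ 0.045 > α = 0.025, fail to reject H0; the data do not provide sufficient evidence against H0.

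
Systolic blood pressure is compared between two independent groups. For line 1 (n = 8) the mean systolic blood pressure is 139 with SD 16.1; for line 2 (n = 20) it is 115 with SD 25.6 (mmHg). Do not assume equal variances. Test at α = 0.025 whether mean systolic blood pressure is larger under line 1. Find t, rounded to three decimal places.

Let group 1 = line 1, group 2 = line 2. H0: μ_1 = μ_2; H1: μ_1 > μ_2 (Welch's two-sample t-test, right-tailed).
t = (x̄_1 − x̄_2)/√(s_1²/n_1 + s_2²/n_2) = (139 − 115)/√(16.1²/8 + 25.6²/20) = 2.973
Welch–Satterthwaite df ≈ 20.57
p-value = P(T ≥ 2.973) ≈ 0.0037
Since p ≈ 0.0037 < α = 0.025, reject H0; the data support H1.

2.973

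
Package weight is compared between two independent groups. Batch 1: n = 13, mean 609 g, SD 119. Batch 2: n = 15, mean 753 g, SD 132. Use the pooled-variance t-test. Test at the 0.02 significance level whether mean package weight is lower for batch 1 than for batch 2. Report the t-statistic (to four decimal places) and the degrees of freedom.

t = -3.0120, df = 26

Let group 1 = batch 1, group 2 = batch 2. H0: μ_1 = μ_2; H1: μ_1 < μ_2 (two-sample pooled-variance t-test, left-tailed).
s_p² = [(13−1)·119² + (15−1)·132²]/(13+15−2) = 15918
t = (609 − 753)/√[15918·(1/13 + 1/15)] = -3.0120
df = n₁ + n₂ − 2 = 26
p-value = P(T ≤ -3.0120) ≈ 0.003
Since p ≈ 0.003 < α = 0.02, reject H0; the evidence is statistically significant.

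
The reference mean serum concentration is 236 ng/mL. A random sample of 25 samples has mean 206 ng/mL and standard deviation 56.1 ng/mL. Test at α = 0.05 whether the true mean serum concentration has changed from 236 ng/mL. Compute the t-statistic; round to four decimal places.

H0: μ = 236; H1: μ ≠ 236 (one-sample t-test, two-sided).
t = (x̄ − μ₀)/(s/√n) = (206 − 236)/(56.1/√25) = -2.6738
df = n − 1 = 24
Two-sided p-value ≈ 0.0133
Since p ≈ 0.0133 < α = 0.05, reject H0; the evidence is statistically significant.

-2.6738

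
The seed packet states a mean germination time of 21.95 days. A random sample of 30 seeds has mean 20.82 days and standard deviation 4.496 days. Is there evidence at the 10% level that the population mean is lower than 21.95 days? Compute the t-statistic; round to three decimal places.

-1.377

H0: μ = 21.95; H1: μ < 21.95 (one-sample t-test, left-tailed).
t = (x̄ − μ₀)/(s/√n) = (20.82 − 21.95)/(4.496/√30) = -1.377
df = n − 1 = 29
p-value = P(T ≤ -1.377) ≈ 0.0896
Since p ≈ 0.0896 < α = 0.1, reject H0; the data support H1.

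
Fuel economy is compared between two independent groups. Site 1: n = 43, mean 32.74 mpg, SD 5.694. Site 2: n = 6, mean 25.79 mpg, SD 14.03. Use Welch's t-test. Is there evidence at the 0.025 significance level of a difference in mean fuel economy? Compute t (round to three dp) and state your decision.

Let group 1 = site 1, group 2 = site 2. H0: μ_1 = μ_2; H1: μ_1 ≠ μ_2 (Welch's two-sample t-test, two-sided).
t = (x̄_1 − x̄_2)/√(s_1²/n_1 + s_2²/n_2) = (32.74 − 25.79)/√(5.694²/43 + 14.03²/6) = 1.200
Welch–Satterthwaite df ≈ 5.23
Two-sided p-value ≈ 0.282
Since p ≈ 0.282 > α = 0.025, fail to reject H0; the data do not provide sufficient evidence against H0.

t = 1.200; fail to reject H0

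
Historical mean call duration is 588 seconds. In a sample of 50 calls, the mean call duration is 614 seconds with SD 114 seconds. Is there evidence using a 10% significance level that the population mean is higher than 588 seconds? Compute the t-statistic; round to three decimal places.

1.613

H0: μ = 588; H1: μ > 588 (one-sample t-test, right-tailed).
t = (x̄ − μ₀)/(s/√n) = (614 − 588)/(114/√50) = 1.613
df = n − 1 = 49
p-value = P(T ≥ 1.613) ≈ 0.0566
Since p ≈ 0.0566 < α = 0.1, reject H0; the data support H1.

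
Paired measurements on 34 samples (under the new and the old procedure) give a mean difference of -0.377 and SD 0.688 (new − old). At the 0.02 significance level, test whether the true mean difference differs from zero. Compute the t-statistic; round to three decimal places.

-3.195

H0: μ_d = 0; H1: μ_d ≠ 0 (paired t-test on the differences, two-sided).
t = d̄/(s_d/√n) = -0.377/(0.688/√34) = -3.195
df = n − 1 = 33
Two-sided p-value ≈ 0.003
Since p ≈ 0.003 < α = 0.02, reject H0; the data support H1.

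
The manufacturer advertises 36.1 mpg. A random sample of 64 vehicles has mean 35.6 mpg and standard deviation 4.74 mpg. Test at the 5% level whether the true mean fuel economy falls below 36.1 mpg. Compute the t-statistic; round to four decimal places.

-0.8439

H0: μ = 36.1; H1: μ < 36.1 (one-sample t-test, left-tailed).
t = (x̄ − μ₀)/(s/√n) = (35.6 − 36.1)/(4.74/√64) = -0.8439
df = n − 1 = 63
p-value = P(T ≤ -0.8439) ≈ 0.201
Since p ≈ 0.201 > α = 0.05, fail to reject H0; the data do not provide sufficient evidence against H0.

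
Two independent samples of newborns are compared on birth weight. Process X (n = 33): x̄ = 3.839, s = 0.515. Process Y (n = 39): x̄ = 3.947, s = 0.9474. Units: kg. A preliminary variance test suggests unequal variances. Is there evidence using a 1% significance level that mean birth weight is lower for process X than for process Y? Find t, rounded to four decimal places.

-0.6129

Let group 1 = process X, group 2 = process Y. H0: μ_1 = μ_2; H1: μ_1 < μ_2 (Welch's two-sample t-test, left-tailed).
t = (x̄_1 − x̄_2)/√(s_1²/n_1 + s_2²/n_2) = (3.839 − 3.947)/√(0.515²/33 + 0.9474²/39) = -0.6129
Welch–Satterthwaite df ≈ 60.42
p-value = P(T ≤ -0.6129) ≈ 0.2711
Since p ≈ 0.2711 > α = 0.01, fail to reject H0; the evidence is not statistically significant.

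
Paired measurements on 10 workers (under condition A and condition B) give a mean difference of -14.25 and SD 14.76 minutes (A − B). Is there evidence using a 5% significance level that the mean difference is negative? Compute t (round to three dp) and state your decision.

t = -3.053; reject H0

H0: μ_d = 0; H1: μ_d < 0 (paired t-test on the differences, left-tailed).
t = d̄/(s_d/√n) = -14.25/(14.76/√10) = -3.053
df = n − 1 = 9
p-value = P(T ≤ -3.053) ≈ 0.0069
Since p ≈ 0.0069 < α = 0.05, reject H0; the evidence is statistically significant.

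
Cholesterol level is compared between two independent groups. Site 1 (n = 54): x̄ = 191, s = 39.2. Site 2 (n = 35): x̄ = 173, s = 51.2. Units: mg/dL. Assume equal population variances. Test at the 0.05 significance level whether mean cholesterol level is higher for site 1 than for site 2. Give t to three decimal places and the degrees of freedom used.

Let group 1 = site 1, group 2 = site 2. H0: μ_1 = μ_2; H1: μ_1 > μ_2 (two-sample pooled-variance t-test, right-tailed).
s_p² = [(54−1)·39.2² + (35−1)·51.2²]/(54+35−2) = 1960.58
t = (191 − 173)/√[1960.58·(1/54 + 1/35)] = 1.873
df = n₁ + n₂ − 2 = 87
p-value = P(T ≥ 1.873) ≈ 0.0322
Since p ≈ 0.0322 < α = 0.05, reject H0; the data support H1.

t = 1.873, df = 87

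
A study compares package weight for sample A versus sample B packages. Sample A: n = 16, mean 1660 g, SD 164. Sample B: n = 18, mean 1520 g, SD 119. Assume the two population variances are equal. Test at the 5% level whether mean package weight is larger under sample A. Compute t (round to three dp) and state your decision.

t = 2.872; reject H0

Let group 1 = sample A, group 2 = sample B. H0: μ_1 = μ_2; H1: μ_1 > μ_2 (two-sample pooled-variance t-test, right-tailed).
s_p² = [(16−1)·164² + (18−1)·119²]/(16+18−2) = 20130.5
t = (1660 − 1520)/√[20130.5·(1/16 + 1/18)] = 2.872
df = n₁ + n₂ − 2 = 32
p-value = P(T ≥ 2.872) ≈ 0.0036
Since p ≈ 0.0036 < α = 0.05, reject H0; the evidence is statistically significant.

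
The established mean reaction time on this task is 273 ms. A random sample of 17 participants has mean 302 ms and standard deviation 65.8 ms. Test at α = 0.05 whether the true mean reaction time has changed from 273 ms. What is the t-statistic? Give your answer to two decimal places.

1.82

H0: μ = 273; H1: μ ≠ 273 (one-sample t-test, two-sided).
t = (x̄ − μ₀)/(s/√n) = (302 − 273)/(65.8/√17) = 1.82
df = n − 1 = 16
Two-sided p-value ≈ 0.088
Since p ≈ 0.088 > α = 0.05, fail to reject H0; the evidence is not statistically significant.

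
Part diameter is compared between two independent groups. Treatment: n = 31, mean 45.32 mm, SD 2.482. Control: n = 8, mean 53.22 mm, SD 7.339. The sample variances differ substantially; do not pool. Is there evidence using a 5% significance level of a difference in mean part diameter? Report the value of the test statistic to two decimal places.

Let group 1 = treatment, group 2 = control. H0: μ_1 = μ_2; H1: μ_1 ≠ μ_2 (Welch's two-sample t-test, two-sided).
t = (x̄_1 − x̄_2)/√(s_1²/n_1 + s_2²/n_2) = (45.32 − 53.22)/√(2.482²/31 + 7.339²/8) = -3.00
Welch–Satterthwaite df ≈ 7.42
Two-sided p-value ≈ 0.019
Since p ≈ 0.019 < α = 0.05, reject H0; the evidence is statistically significant.

-3.00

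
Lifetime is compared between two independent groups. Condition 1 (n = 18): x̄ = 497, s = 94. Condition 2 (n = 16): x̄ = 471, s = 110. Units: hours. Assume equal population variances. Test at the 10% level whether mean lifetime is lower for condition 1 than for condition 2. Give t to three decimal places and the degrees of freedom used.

Let group 1 = condition 1, group 2 = condition 2. H0: μ_1 = μ_2; H1: μ_1 < μ_2 (two-sample pooled-variance t-test, left-tailed).
s_p² = [(18−1)·94² + (16−1)·110²]/(18+16−2) = 10366
t = (497 − 471)/√[10366·(1/18 + 1/16)] = 0.743
df = n₁ + n₂ − 2 = 32
p-value = P(T ≤ 0.743) ≈ 0.769
Since p ≈ 0.769 > α = 0.1, fail to reject H0; the evidence is not statistically significant.

t = 0.743, df = 32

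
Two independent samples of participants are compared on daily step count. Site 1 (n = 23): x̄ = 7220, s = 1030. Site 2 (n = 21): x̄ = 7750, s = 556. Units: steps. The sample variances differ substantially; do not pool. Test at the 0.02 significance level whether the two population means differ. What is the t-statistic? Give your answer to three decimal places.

-2.149

Let group 1 = site 1, group 2 = site 2. H0: μ_1 = μ_2; H1: μ_1 ≠ μ_2 (Welch's two-sample t-test, two-sided).
t = (x̄_1 − x̄_2)/√(s_1²/n_1 + s_2²/n_2) = (7220 − 7750)/√(1030²/23 + 556²/21) = -2.149
Welch–Satterthwaite df ≈ 34.43
Two-sided p-value ≈ 0.039
Since p ≈ 0.039 > α = 0.02, fail to reject H0; the data do not provide sufficient evidence against H0.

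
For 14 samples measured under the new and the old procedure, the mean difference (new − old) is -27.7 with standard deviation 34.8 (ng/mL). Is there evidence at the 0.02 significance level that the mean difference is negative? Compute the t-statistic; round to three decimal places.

-2.978

H0: μ_d = 0; H1: μ_d < 0 (paired t-test on the differences, left-tailed).
t = d̄/(s_d/√n) = -27.7/(34.8/√14) = -2.978
df = n − 1 = 13
p-value = P(T ≤ -2.978) ≈ 0.005
Since p ≈ 0.005 < α = 0.02, reject H0; the evidence is statistically significant.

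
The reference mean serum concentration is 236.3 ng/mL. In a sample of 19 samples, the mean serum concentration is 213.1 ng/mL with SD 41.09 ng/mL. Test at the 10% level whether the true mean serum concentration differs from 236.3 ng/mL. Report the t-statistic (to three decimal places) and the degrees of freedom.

t = -2.461, df = 18

H0: μ = 236.3; H1: μ ≠ 236.3 (one-sample t-test, two-sided).
t = (x̄ − μ₀)/(s/√n) = (213.1 − 236.3)/(41.09/√19) = -2.461
df = n − 1 = 18
Two-sided p-value ≈ 0.024
Since p ≈ 0.024 < α = 0.1, reject H0; the evidence is statistically significant.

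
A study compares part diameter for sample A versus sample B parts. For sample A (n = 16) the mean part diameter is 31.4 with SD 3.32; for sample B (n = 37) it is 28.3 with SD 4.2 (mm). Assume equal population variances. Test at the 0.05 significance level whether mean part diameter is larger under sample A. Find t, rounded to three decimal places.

Let group 1 = sample A, group 2 = sample B. H0: μ_1 = μ_2; H1: μ_1 > μ_2 (two-sample pooled-variance t-test, right-tailed).
s_p² = [(16−1)·3.32² + (37−1)·4.2²]/(16+37−2) = 15.6936
t = (31.4 − 28.3)/√[15.6936·(1/16 + 1/37)] = 2.615
df = n₁ + n₂ − 2 = 51
p-value = P(T ≥ 2.615) ≈ 0.0058
Since p ≈ 0.0058 < α = 0.05, reject H0; the evidence is statistically significant.

2.615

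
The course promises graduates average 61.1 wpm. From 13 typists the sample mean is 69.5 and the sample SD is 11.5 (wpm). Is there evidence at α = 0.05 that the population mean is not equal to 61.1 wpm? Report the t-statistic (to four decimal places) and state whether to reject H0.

H0: μ = 61.1; H1: μ ≠ 61.1 (one-sample t-test, two-sided).
t = (x̄ − μ₀)/(s/√n) = (69.5 − 61.1)/(11.5/√13) = 2.6336
df = n − 1 = 12
Two-sided p-value ≈ 0.0218
Since p ≈ 0.0218 < α = 0.05, reject H0; the evidence is statistically significant.

t = 2.6336; reject H0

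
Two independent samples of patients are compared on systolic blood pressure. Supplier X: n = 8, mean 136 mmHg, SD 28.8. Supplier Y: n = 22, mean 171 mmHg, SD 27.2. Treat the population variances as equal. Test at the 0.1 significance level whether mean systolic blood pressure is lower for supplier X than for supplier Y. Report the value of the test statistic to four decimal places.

-3.0706

Let group 1 = supplier X, group 2 = supplier Y. H0: μ_1 = μ_2; H1: μ_1 < μ_2 (two-sample pooled-variance t-test, left-tailed).
s_p² = [(8−1)·28.8² + (22−1)·27.2²]/(8+22−2) = 762.24
t = (136 − 171)/√[762.24·(1/8 + 1/22)] = -3.0706
df = n₁ + n₂ − 2 = 28
p-value = P(T ≤ -3.0706) ≈ 0.0024
Since p ≈ 0.0024 < α = 0.1, reject H0; the data support H1.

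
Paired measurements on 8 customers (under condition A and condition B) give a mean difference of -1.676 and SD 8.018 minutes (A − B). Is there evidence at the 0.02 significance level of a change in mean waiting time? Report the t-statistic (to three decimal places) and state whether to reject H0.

t = -0.591; fail to reject H0

H0: μ_d = 0; H1: μ_d ≠ 0 (paired t-test on the differences, two-sided).
t = d̄/(s_d/√n) = -1.676/(8.018/√8) = -0.591
df = n − 1 = 7
Two-sided p-value ≈ 0.573
Since p ≈ 0.573 > α = 0.02, fail to reject H0; the evidence is not statistically significant.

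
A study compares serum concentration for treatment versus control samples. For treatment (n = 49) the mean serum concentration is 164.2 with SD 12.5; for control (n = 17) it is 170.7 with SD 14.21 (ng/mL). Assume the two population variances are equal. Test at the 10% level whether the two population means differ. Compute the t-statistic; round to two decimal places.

-1.78

Let group 1 = treatment, group 2 = control. H0: μ_1 = μ_2; H1: μ_1 ≠ μ_2 (two-sample pooled-variance t-test, two-sided).
s_p² = [(49−1)·12.5² + (17−1)·14.21²]/(49+17−2) = 167.669
t = (164.2 − 170.7)/√[167.669·(1/49 + 1/17)] = -1.78
df = n₁ + n₂ − 2 = 64
Two-sided p-value ≈ 0.0793
Since p ≈ 0.0793 < α = 0.1, reject H0; the evidence is statistically significant.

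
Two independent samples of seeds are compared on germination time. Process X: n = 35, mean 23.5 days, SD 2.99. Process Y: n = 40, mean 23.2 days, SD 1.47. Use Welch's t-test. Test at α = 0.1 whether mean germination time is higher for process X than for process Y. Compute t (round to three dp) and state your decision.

t = 0.539; fail to reject H0

Let group 1 = process X, group 2 = process Y. H0: μ_1 = μ_2; H1: μ_1 > μ_2 (Welch's two-sample t-test, right-tailed).
t = (x̄_1 − x̄_2)/√(s_1²/n_1 + s_2²/n_2) = (23.5 − 23.2)/√(2.99²/35 + 1.47²/40) = 0.539
Welch–Satterthwaite df ≈ 48.03
p-value = P(T ≥ 0.539) ≈ 0.2961
Since p ≈ 0.2961 > α = 0.1, fail to reject H0; the data do not provide sufficient evidence against H0.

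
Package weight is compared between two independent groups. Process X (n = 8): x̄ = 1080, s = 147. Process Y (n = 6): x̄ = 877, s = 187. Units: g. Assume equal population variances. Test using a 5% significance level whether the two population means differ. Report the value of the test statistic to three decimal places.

2.280

Let group 1 = process X, group 2 = process Y. H0: μ_1 = μ_2; H1: μ_1 ≠ μ_2 (two-sample pooled-variance t-test, two-sided).
s_p² = [(8−1)·147² + (6−1)·187²]/(8+6−2) = 27175.7
t = (1080 − 877)/√[27175.7·(1/8 + 1/6)] = 2.280
df = n₁ + n₂ − 2 = 12
Two-sided p-value ≈ 0.0417
Since p ≈ 0.0417 < α = 0.05, reject H0; the evidence is statistically significant.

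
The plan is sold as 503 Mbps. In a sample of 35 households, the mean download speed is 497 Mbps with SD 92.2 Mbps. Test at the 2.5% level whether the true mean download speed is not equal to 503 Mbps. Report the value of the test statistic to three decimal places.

H0: μ = 503; H1: μ ≠ 503 (one-sample t-test, two-sided).
t = (x̄ − μ₀)/(s/√n) = (497 − 503)/(92.2/√35) = -0.385
df = n − 1 = 34
Two-sided p-value ≈ 0.7026
Since p ≈ 0.7026 > α = 0.025, fail to reject H0; the data do not provide sufficient evidence against H0.

-0.385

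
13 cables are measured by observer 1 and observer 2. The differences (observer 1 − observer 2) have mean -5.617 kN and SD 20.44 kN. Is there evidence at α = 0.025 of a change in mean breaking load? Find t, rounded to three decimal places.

H0: μ_d = 0; H1: μ_d ≠ 0 (paired t-test on the differences, two-sided).
t = d̄/(s_d/√n) = -5.617/(20.44/√13) = -0.991
df = n − 1 = 12
Two-sided p-value ≈ 0.341
Since p ≈ 0.341 > α = 0.025, fail to reject H0; the data do not provide sufficient evidence against H0.

-0.991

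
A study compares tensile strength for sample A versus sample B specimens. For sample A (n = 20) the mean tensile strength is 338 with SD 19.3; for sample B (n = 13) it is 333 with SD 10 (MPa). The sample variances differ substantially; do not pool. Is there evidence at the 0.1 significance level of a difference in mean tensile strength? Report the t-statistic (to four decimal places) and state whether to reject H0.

Let group 1 = sample A, group 2 = sample B. H0: μ_1 = μ_2; H1: μ_1 ≠ μ_2 (Welch's two-sample t-test, two-sided).
t = (x̄_1 − x̄_2)/√(s_1²/n_1 + s_2²/n_2) = (338 − 333)/√(19.3²/20 + 10²/13) = 0.9747
Welch–Satterthwaite df ≈ 29.87
Two-sided p-value ≈ 0.3376
Since p ≈ 0.3376 > α = 0.1, fail to reject H0; the data do not provide sufficient evidence against H0.

t = 0.9747; fail to reject H0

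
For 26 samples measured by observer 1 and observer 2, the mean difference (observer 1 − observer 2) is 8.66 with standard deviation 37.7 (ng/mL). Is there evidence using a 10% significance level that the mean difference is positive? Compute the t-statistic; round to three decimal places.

1.171

H0: μ_d = 0; H1: μ_d > 0 (paired t-test on the differences, right-tailed).
t = d̄/(s_d/√n) = 8.66/(37.7/√26) = 1.171
df = n − 1 = 25
p-value = P(T ≥ 1.171) ≈ 0.1263
Since p ≈ 0.1263 > α = 0.1, fail to reject H0; the evidence is not statistically significant.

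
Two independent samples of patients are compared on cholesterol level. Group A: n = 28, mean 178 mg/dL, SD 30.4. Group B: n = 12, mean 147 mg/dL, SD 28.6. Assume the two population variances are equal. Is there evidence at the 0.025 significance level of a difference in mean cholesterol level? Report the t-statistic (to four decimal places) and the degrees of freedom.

t = 3.0059, df = 38

Let group 1 = group A, group 2 = group B. H0: μ_1 = μ_2; H1: μ_1 ≠ μ_2 (two-sample pooled-variance t-test, two-sided).
s_p² = [(28−1)·30.4² + (12−1)·28.6²]/(28+12−2) = 893.418
t = (178 − 147)/√[893.418·(1/28 + 1/12)] = 3.0059
df = n₁ + n₂ − 2 = 38
Two-sided p-value ≈ 0.0047
Since p ≈ 0.0047 < α = 0.025, reject H0; the data support H1.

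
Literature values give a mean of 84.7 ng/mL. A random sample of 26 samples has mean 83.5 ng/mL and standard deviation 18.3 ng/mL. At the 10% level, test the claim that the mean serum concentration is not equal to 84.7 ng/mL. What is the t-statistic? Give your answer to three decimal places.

-0.334

H0: μ = 84.7; H1: μ ≠ 84.7 (one-sample t-test, two-sided).
t = (x̄ − μ₀)/(s/√n) = (83.5 − 84.7)/(18.3/√26) = -0.334
df = n − 1 = 25
Two-sided p-value ≈ 0.7409
Since p ≈ 0.7409 > α = 0.1, fail to reject H0; the data do not provide sufficient evidence against H0.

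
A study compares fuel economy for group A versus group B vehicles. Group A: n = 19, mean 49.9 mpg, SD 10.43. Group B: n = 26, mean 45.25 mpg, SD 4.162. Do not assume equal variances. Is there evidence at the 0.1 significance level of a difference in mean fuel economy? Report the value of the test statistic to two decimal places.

Let group 1 = group A, group 2 = group B. H0: μ_1 = μ_2; H1: μ_1 ≠ μ_2 (Welch's two-sample t-test, two-sided).
t = (x̄_1 − x̄_2)/√(s_1²/n_1 + s_2²/n_2) = (49.9 − 45.25)/√(10.43²/19 + 4.162²/26) = 1.84
Welch–Satterthwaite df ≈ 22.22
Two-sided p-value ≈ 0.0793
Since p ≈ 0.0793 < α = 0.1, reject H0; the data support H1.

1.84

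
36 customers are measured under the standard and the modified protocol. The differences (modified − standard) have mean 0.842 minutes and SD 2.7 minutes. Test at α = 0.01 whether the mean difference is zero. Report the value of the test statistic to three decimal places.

1.871

H0: μ_d = 0; H1: μ_d ≠ 0 (paired t-test on the differences, two-sided).
t = d̄/(s_d/√n) = 0.842/(2.7/√36) = 1.871
df = n − 1 = 35
Two-sided p-value ≈ 0.070
Since p ≈ 0.070 > α = 0.01, fail to reject H0; the evidence is not statistically significant.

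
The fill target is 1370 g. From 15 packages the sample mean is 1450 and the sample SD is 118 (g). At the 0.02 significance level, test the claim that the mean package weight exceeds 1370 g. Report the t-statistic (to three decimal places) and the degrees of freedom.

H0: μ = 1370; H1: μ > 1370 (one-sample t-test, right-tailed).
t = (x̄ − μ₀)/(s/√n) = (1450 − 1370)/(118/√15) = 2.626
df = n − 1 = 14
p-value = P(T ≥ 2.626) ≈ 0.0100
Since p ≈ 0.0100 < α = 0.02, reject H0; the data support H1.

t = 2.626, df = 14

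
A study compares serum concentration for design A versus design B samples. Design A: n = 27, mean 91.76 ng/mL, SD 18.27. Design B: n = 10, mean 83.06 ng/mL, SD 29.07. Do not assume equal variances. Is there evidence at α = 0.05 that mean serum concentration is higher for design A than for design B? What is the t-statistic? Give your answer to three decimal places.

Let group 1 = design A, group 2 = design B. H0: μ_1 = μ_2; H1: μ_1 > μ_2 (Welch's two-sample t-test, right-tailed).
t = (x̄_1 − x̄_2)/√(s_1²/n_1 + s_2²/n_2) = (91.76 − 83.06)/√(18.27²/27 + 29.07²/10) = 0.884
Welch–Satterthwaite df ≈ 11.74
p-value = P(T ≥ 0.884) ≈ 0.1972
Since p ≈ 0.1972 > α = 0.05, fail to reject H0; the evidence is not statistically significant.

0.884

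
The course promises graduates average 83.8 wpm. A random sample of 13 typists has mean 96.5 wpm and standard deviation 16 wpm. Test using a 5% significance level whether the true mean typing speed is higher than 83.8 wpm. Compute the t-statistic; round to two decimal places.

2.86

H0: μ = 83.8; H1: μ > 83.8 (one-sample t-test, right-tailed).
t = (x̄ − μ₀)/(s/√n) = (96.5 − 83.8)/(16/√13) = 2.86
df = n − 1 = 12
p-value = P(T ≥ 2.86) ≈ 0.0072
Since p ≈ 0.0072 < α = 0.05, reject H0; the data support H1.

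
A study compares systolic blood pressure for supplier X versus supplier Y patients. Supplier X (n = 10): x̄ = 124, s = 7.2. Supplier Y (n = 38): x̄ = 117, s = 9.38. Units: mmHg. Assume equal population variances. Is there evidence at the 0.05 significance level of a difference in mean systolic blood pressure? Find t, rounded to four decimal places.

Let group 1 = supplier X, group 2 = supplier Y. H0: μ_1 = μ_2; H1: μ_1 ≠ μ_2 (two-sample pooled-variance t-test, two-sided).
s_p² = [(10−1)·7.2² + (38−1)·9.38²]/(10+38−2) = 80.9127
t = (124 − 117)/√[80.9127·(1/10 + 1/38)] = 2.1896
df = n₁ + n₂ − 2 = 46
Two-sided p-value ≈ 0.034
Since p ≈ 0.034 < α = 0.05, reject H0; the data support H1.

2.1896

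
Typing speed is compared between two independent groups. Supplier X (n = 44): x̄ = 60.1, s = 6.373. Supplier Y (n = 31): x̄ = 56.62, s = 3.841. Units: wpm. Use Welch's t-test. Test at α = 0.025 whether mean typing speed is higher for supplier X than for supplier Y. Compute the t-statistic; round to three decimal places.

Let group 1 = supplier X, group 2 = supplier Y. H0: μ_1 = μ_2; H1: μ_1 > μ_2 (Welch's two-sample t-test, right-tailed).
t = (x̄_1 − x̄_2)/√(s_1²/n_1 + s_2²/n_2) = (60.1 − 56.62)/√(6.373²/44 + 3.841²/31) = 2.942
Welch–Satterthwaite df ≈ 71.52
p-value = P(T ≥ 2.942) ≈ 0.0022
Since p ≈ 0.0022 < α = 0.025, reject H0; the data support H1.

2.942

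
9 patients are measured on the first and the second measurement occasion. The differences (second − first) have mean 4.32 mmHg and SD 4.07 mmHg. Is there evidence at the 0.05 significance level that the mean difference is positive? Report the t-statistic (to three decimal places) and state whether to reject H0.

H0: μ_d = 0; H1: μ_d > 0 (paired t-test on the differences, right-tailed).
t = d̄/(s_d/√n) = 4.32/(4.07/√9) = 3.184
df = n − 1 = 8
p-value = P(T ≥ 3.184) ≈ 0.0065
Since p ≈ 0.0065 < α = 0.05, reject H0; the data support H1.

t = 3.184; reject H0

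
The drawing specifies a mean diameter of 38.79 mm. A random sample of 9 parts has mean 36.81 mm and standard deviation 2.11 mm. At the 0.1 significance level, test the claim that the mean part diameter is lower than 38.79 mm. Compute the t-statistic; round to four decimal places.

-2.8152

H0: μ = 38.79; H1: μ < 38.79 (one-sample t-test, left-tailed).
t = (x̄ − μ₀)/(s/√n) = (36.81 − 38.79)/(2.11/√9) = -2.8152
df = n − 1 = 8
p-value = P(T ≤ -2.8152) ≈ 0.0113
Since p ≈ 0.0113 < α = 0.1, reject H0; the evidence is statistically significant.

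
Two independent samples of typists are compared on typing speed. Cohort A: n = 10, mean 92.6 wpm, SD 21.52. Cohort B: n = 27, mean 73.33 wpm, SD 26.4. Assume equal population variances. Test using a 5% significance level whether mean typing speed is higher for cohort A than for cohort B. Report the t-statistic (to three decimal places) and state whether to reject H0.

Let group 1 = cohort A, group 2 = cohort B. H0: μ_1 = μ_2; H1: μ_1 > μ_2 (two-sample pooled-variance t-test, right-tailed).
s_p² = [(10−1)·21.52² + (27−1)·26.4²]/(10+27−2) = 636.827
t = (92.6 − 73.33)/√[636.827·(1/10 + 1/27)] = 2.063
df = n₁ + n₂ − 2 = 35
p-value = P(T ≥ 2.063) ≈ 0.0233
Since p ≈ 0.0233 < α = 0.05, reject H0; the evidence is statistically significant.

t = 2.063; reject H0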